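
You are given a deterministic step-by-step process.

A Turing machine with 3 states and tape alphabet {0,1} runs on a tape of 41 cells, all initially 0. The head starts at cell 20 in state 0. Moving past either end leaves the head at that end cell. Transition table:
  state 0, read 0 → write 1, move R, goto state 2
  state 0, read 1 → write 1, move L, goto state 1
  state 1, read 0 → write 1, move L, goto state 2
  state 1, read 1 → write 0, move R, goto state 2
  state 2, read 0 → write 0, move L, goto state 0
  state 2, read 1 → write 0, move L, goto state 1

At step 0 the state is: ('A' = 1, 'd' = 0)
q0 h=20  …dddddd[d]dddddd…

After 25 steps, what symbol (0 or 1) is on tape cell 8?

0) q0 h=20  …dddddd[d]dddddd…
1) q2 h=21  …dddddA[d]dddddd…
2) q0 h=20  …dddddd[A]dddddd…
3) q1 h=19  …dddddd[d]Addddd…
4) q2 h=18  …dddddd[d]AAdddd…
5) q0 h=17  …dddddd[d]dAAddd…
6) q2 h=18  …dddddA[d]AAdddd…
7) q0 h=17  …dddddd[A]dAAddd…
8) q1 h=16  …dddddd[d]AdAAdd…
9) q2 h=15  …dddddd[d]AAdAAd…
10) q0 h=14  …dddddd[d]dAAdAA…
11) q2 h=15  …dddddA[d]AAdAAd…
12) q0 h=14  …dddddd[A]dAAdAA…
13) q1 h=13  …dddddd[d]AdAAdA…
14) q2 h=12  …dddddd[d]AAdAAd…
15) q0 h=11  …dddddd[d]dAAdAA…
16) q2 h=12  …dddddA[d]AAdAAd…
17) q0 h=11  …dddddd[A]dAAdAA…
18) q1 h=10  …dddddd[d]AdAAdA…
19) q2 h= 9  …dddddd[d]AAdAAd…
20) q0 h= 8  …dddddd[d]dAAdAA…
21) q2 h= 9  …dddddA[d]AAdAAd…
22) q0 h= 8  …dddddd[A]dAAdAA…
23) q1 h= 7  …dddddd[d]AdAAdA…
24) q2 h= 6  |dddddd[d]AAdAAd…
25) q0 h= 5  |ddddd[d]dAAdAA…

1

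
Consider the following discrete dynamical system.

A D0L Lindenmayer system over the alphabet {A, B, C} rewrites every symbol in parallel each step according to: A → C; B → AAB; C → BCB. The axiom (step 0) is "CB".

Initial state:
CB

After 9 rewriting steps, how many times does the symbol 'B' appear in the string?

1875

0) CB
1) BCBAAB
2) AABBCBAABCCAAB
3) CCAABAABBCBAABCCAABBCBBCBCCAAB
4) BCBBCBCCAABCCAABAABBCBAABCCAABBCBBCBCCAABAABBCBAABAABBCBAABBCBBCBCCAAB
5) AABBCBAABAABBCBAABBCBBCBCCAABBCBBCBCCAABCCAABAABBCBAABCCAA…CBAABCCAABCCAABAABBCBAABCCAABAABBCBAABAABBCBAABBCBBCBCCAAB  (len 166)
6) CCAABAABBCBAABCCAABCCAABAABBCBAABCCAABAABBCBAABAABBCBAABBC…CBAABCCAABCCAABAABBCBAABCCAABAABBCBAABAABBCBAABBCBBCBCCAAB  (len 382)
7) BCBBCBCCAABCCAABAABBCBAABCCAABBCBBCBCCAABBCBBCBCCAABCCAABA…CBAABCCAABCCAABAABBCBAABCCAABAABBCBAABAABBCBAABBCBBCBCCAAB  (len 878)
8) AABBCBAABAABBCBAABBCBBCBCCAABBCBBCBCCAABCCAABAABBCBAABCCAA…CBAABCCAABCCAABAABBCBAABCCAABAABBCBAABAABBCBAABBCBBCBCCAAB  (len 2038)
9) CCAABAABBCBAABCCAABCCAABAABBCBAABCCAABAABBCBAABAABBCBAABBC…CBAABCCAABCCAABAABBCBAABCCAABAABBCBAABAABBCBAABBCBBCBCCAAB  (len 4726)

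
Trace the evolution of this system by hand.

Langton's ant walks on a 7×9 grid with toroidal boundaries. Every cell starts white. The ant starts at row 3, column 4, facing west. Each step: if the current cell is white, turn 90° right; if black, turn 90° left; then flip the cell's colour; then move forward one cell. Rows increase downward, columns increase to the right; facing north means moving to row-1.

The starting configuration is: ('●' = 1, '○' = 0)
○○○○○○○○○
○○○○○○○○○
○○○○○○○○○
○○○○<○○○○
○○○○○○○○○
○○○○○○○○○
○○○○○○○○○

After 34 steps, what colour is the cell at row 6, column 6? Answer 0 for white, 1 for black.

1

k=0  ○○○○○○○○○
○○○○○○○○○
○○○○○○○○○
○○○○<○○○○
○○○○○○○○○
○○○○○○○○○
○○○○○○○○○
k=1  ○○○○○○○○○
○○○○○○○○○
○○○○^○○○○
○○○○●○○○○
○○○○○○○○○
○○○○○○○○○
○○○○○○○○○
k=2  ○○○○○○○○○
○○○○○○○○○
○○○○●>○○○
○○○○●○○○○
○○○○○○○○○
○○○○○○○○○
○○○○○○○○○
k=3  ○○○○○○○○○
○○○○○○○○○
○○○○●●○○○
○○○○●v○○○
○○○○○○○○○
○○○○○○○○○
○○○○○○○○○
k=4  ○○○○○○○○○
○○○○○○○○○
○○○○●●○○○
○○○○<●○○○
○○○○○○○○○
○○○○○○○○○
○○○○○○○○○
k=5  ○○○○○○○○○
○○○○○○○○○
○○○○●●○○○
○○○○○●○○○
○○○○v○○○○
○○○○○○○○○
○○○○○○○○○
k=6  ○○○○○○○○○
○○○○○○○○○
○○○○●●○○○
○○○○○●○○○
○○○<●○○○○
○○○○○○○○○
○○○○○○○○○
k=7  ○○○○○○○○○
○○○○○○○○○
○○○○●●○○○
○○○^○●○○○
○○○●●○○○○
○○○○○○○○○
○○○○○○○○○
k=8  ○○○○○○○○○
○○○○○○○○○
○○○○●●○○○
○○○●>●○○○
○○○●●○○○○
○○○○○○○○○
○○○○○○○○○
k=9  ○○○○○○○○○
○○○○○○○○○
○○○○●●○○○
○○○●●●○○○
○○○●v○○○○
○○○○○○○○○
○○○○○○○○○
k=10  ○○○○○○○○○
○○○○○○○○○
○○○○●●○○○
○○○●●●○○○
○○○●○>○○○
○○○○○○○○○
○○○○○○○○○
k=11  ○○○○○○○○○
○○○○○○○○○
○○○○●●○○○
○○○●●●○○○
○○○●○●○○○
○○○○○v○○○
○○○○○○○○○
k=12  ○○○○○○○○○
○○○○○○○○○
○○○○●●○○○
○○○●●●○○○
○○○●○●○○○
○○○○<●○○○
○○○○○○○○○
k=13  ○○○○○○○○○
○○○○○○○○○
○○○○●●○○○
○○○●●●○○○
○○○●^●○○○
○○○○●●○○○
○○○○○○○○○
k=14  ○○○○○○○○○
○○○○○○○○○
○○○○●●○○○
○○○●●●○○○
○○○●●>○○○
○○○○●●○○○
○○○○○○○○○
k=15  ○○○○○○○○○
○○○○○○○○○
○○○○●●○○○
○○○●●^○○○
○○○●●○○○○
○○○○●●○○○
○○○○○○○○○
k=16  ○○○○○○○○○
○○○○○○○○○
○○○○●●○○○
○○○●<○○○○
○○○●●○○○○
○○○○●●○○○
○○○○○○○○○
k=17  ○○○○○○○○○
○○○○○○○○○
○○○○●●○○○
○○○●○○○○○
○○○●v○○○○
○○○○●●○○○
○○○○○○○○○
k=18  ○○○○○○○○○
○○○○○○○○○
○○○○●●○○○
○○○●○○○○○
○○○●○>○○○
○○○○●●○○○
○○○○○○○○○
k=19  ○○○○○○○○○
○○○○○○○○○
○○○○●●○○○
○○○●○○○○○
○○○●○●○○○
○○○○●v○○○
○○○○○○○○○
k=20  ○○○○○○○○○
○○○○○○○○○
○○○○●●○○○
○○○●○○○○○
○○○●○●○○○
○○○○●○>○○
○○○○○○○○○
k=21  ○○○○○○○○○
○○○○○○○○○
○○○○●●○○○
○○○●○○○○○
○○○●○●○○○
○○○○●○●○○
○○○○○○v○○
k=22  ○○○○○○○○○
○○○○○○○○○
○○○○●●○○○
○○○●○○○○○
○○○●○●○○○
○○○○●○●○○
○○○○○<●○○
k=23  ○○○○○○○○○
○○○○○○○○○
○○○○●●○○○
○○○●○○○○○
○○○●○●○○○
○○○○●^●○○
○○○○○●●○○
k=24  ○○○○○○○○○
○○○○○○○○○
○○○○●●○○○
○○○●○○○○○
○○○●○●○○○
○○○○●●>○○
○○○○○●●○○
k=25  ○○○○○○○○○
○○○○○○○○○
○○○○●●○○○
○○○●○○○○○
○○○●○●^○○
○○○○●●○○○
○○○○○●●○○
k=26  ○○○○○○○○○
○○○○○○○○○
○○○○●●○○○
○○○●○○○○○
○○○●○●●>○
○○○○●●○○○
○○○○○●●○○
k=27  ○○○○○○○○○
○○○○○○○○○
○○○○●●○○○
○○○●○○○○○
○○○●○●●●○
○○○○●●○v○
○○○○○●●○○
k=28  ○○○○○○○○○
○○○○○○○○○
○○○○●●○○○
○○○●○○○○○
○○○●○●●●○
○○○○●●<●○
○○○○○●●○○
k=29  ○○○○○○○○○
○○○○○○○○○
○○○○●●○○○
○○○●○○○○○
○○○●○●^●○
○○○○●●●●○
○○○○○●●○○
k=30  ○○○○○○○○○
○○○○○○○○○
○○○○●●○○○
○○○●○○○○○
○○○●○<○●○
○○○○●●●●○
○○○○○●●○○
k=31  ○○○○○○○○○
○○○○○○○○○
○○○○●●○○○
○○○●○○○○○
○○○●○○○●○
○○○○●v●●○
○○○○○●●○○
k=32  ○○○○○○○○○
○○○○○○○○○
○○○○●●○○○
○○○●○○○○○
○○○●○○○●○
○○○○●○>●○
○○○○○●●○○
k=33  ○○○○○○○○○
○○○○○○○○○
○○○○●●○○○
○○○●○○○○○
○○○●○○^●○
○○○○●○○●○
○○○○○●●○○
k=34  ○○○○○○○○○
○○○○○○○○○
○○○○●●○○○
○○○●○○○○○
○○○●○○●>○
○○○○●○○●○
○○○○○●●○○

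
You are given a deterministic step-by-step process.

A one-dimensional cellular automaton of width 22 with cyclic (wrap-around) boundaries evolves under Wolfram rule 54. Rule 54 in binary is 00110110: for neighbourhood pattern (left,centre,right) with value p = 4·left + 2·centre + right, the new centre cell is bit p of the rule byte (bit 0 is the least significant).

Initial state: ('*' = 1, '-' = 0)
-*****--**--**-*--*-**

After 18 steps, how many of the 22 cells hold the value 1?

t=0: -*****--**--**-*--*-**
t=1: *-----**--**--******--
t=2: **---*--**--**------**
t=3: --*-****--**--*----*--
t=4: -***----**--****--***-
t=5: *---*--*--**----**---*
t=6: -*-*******--*--*--*-*-
t=7: ***-------************
t=8: ---*-----*------------
t=9: --***---***-----------
t=10: -*---*-*---*----------
t=11: ***-*****-***---------
t=12: ---*-----*---*-------*
t=13: *-***---***-***-----**
t=14: -*---*-*---*---*---*--
t=15: ***-*****-***-***-***-
t=16: ---*-----*---*---*---*
t=17: *-***---***-***-***-**
t=18: -*---*-*---*---*---*--

6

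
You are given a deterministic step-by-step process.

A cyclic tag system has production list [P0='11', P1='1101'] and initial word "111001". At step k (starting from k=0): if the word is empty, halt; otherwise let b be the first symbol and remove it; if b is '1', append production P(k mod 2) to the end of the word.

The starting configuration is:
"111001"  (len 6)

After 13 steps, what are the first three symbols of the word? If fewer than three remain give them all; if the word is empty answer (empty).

gen 0: "111001"  (len 6)
gen 1: "1100111"  (len 7)
gen 2: "1001111101"  (len 10)
gen 3: "00111110111"  (len 11)
gen 4: "0111110111"  (len 10)
gen 5: "111110111"  (len 9)
gen 6: "111101111101"  (len 12)
gen 7: "1110111110111"  (len 13)
gen 8: "1101111101111101"  (len 16)
gen 9: "10111110111110111"  (len 17)
gen 10: "01111101111101111101"  (len 20)
gen 11: "1111101111101111101"  (len 19)
gen 12: "1111011111011111011101"  (len 22)
gen 13: "11101111101111101110111"  (len 23)

111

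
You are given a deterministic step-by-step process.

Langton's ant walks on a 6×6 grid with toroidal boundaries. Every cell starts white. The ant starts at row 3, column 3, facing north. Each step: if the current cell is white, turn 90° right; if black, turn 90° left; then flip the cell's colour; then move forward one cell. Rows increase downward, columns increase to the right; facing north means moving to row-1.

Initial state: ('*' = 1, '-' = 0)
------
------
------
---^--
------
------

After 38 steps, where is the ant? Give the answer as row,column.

step 0: ------
------
------
---^--
------
------
step 1: ------
------
------
---*>-
------
------
step 2: ------
------
------
---**-
----v-
------
step 3: ------
------
------
---**-
---<*-
------
step 4: ------
------
------
---^*-
---**-
------
step 5: ------
------
------
--<-*-
---**-
------
step 6: ------
------
--^---
--*-*-
---**-
------
step 7: ------
------
--*>--
--*-*-
---**-
------
step 8: ------
------
--**--
--*v*-
---**-
------
step 9: ------
------
--**--
--<**-
---**-
------
step 10: ------
------
--**--
---**-
--v**-
------
step 11: ------
------
--**--
---**-
-<***-
------
step 12: ------
------
--**--
-^-**-
-****-
------
step 13: ------
------
--**--
-*>**-
-****-
------
step 14: ------
------
--**--
-****-
-*v**-
------
step 15: ------
------
--**--
-****-
-*->*-
------
step 16: ------
------
--**--
-**^*-
-*--*-
------
step 17: ------
------
--**--
-*<-*-
-*--*-
------
step 18: ------
------
--**--
-*--*-
-*v-*-
------
step 19: ------
------
--**--
-*--*-
-<*-*-
------
step 20: ------
------
--**--
-*--*-
--*-*-
-v----
step 21: ------
------
--**--
-*--*-
--*-*-
<*----
step 22: ------
------
--**--
-*--*-
^-*-*-
**----
step 23: ------
------
--**--
-*--*-
*>*-*-
**----
step 24: ------
------
--**--
-*--*-
***-*-
*v----
step 25: ------
------
--**--
-*--*-
***-*-
*->---
step 26: --v---
------
--**--
-*--*-
***-*-
*-*---
step 27: -<*---
------
--**--
-*--*-
***-*-
*-*---
step 28: -**---
------
--**--
-*--*-
***-*-
*^*---
step 29: -**---
------
--**--
-*--*-
***-*-
**>---
step 30: -**---
------
--**--
-*--*-
**^-*-
**----
step 31: -**---
------
--**--
-*--*-
*<--*-
**----
step 32: -**---
------
--**--
-*--*-
*---*-
*v----
step 33: -**---
------
--**--
-*--*-
*---*-
*->---
step 34: -*v---
------
--**--
-*--*-
*---*-
*-*---
step 35: -*->--
------
--**--
-*--*-
*---*-
*-*---
step 36: -*-*--
---v--
--**--
-*--*-
*---*-
*-*---
step 37: -*-*--
--<*--
--**--
-*--*-
*---*-
*-*---
step 38: -*^*--
--**--
--**--
-*--*-
*---*-
*-*---

0,2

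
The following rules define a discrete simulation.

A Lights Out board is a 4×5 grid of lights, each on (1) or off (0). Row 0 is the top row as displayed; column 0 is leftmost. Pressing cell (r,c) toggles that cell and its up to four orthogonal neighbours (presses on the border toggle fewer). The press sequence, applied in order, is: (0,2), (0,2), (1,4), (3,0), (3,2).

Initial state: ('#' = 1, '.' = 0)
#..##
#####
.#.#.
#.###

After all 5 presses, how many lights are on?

11

0) #..##
#####
.#.#.
#.###
1) ###.#
##.##
.#.#.
#.###
2) #..##
#####
.#.#.
#.###
3) #..#.
###..
.#.##
#.###
4) #..#.
###..
##.##
.####
5) #..#.
###..
#####
....#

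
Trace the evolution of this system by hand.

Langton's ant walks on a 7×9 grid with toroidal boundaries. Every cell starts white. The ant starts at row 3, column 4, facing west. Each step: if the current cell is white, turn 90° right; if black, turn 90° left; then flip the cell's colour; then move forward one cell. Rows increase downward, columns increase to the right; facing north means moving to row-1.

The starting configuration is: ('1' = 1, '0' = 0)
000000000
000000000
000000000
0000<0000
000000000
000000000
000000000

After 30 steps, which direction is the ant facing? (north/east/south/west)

west

gen 0: 000000000
000000000
000000000
0000<0000
000000000
000000000
000000000
gen 1: 000000000
000000000
0000^0000
000010000
000000000
000000000
000000000
gen 2: 000000000
000000000
00001>000
000010000
000000000
000000000
000000000
gen 3: 000000000
000000000
000011000
00001v000
000000000
000000000
000000000
gen 4: 000000000
000000000
000011000
0000<1000
000000000
000000000
000000000
gen 5: 000000000
000000000
000011000
000001000
0000v0000
000000000
000000000
gen 6: 000000000
000000000
000011000
000001000
000<10000
000000000
000000000
gen 7: 000000000
000000000
000011000
000^01000
000110000
000000000
000000000
gen 8: 000000000
000000000
000011000
0001>1000
000110000
000000000
000000000
gen 9: 000000000
000000000
000011000
000111000
0001v0000
000000000
000000000
gen 10: 000000000
000000000
000011000
000111000
00010>000
000000000
000000000
gen 11: 000000000
000000000
000011000
000111000
000101000
00000v000
000000000
gen 12: 000000000
000000000
000011000
000111000
000101000
0000<1000
000000000
gen 13: 000000000
000000000
000011000
000111000
0001^1000
000011000
000000000
gen 14: 000000000
000000000
000011000
000111000
00011>000
000011000
000000000
gen 15: 000000000
000000000
000011000
00011^000
000110000
000011000
000000000
gen 16: 000000000
000000000
000011000
0001<0000
000110000
000011000
000000000
gen 17: 000000000
000000000
000011000
000100000
0001v0000
000011000
000000000
gen 18: 000000000
000000000
000011000
000100000
00010>000
000011000
000000000
gen 19: 000000000
000000000
000011000
000100000
000101000
00001v000
000000000
gen 20: 000000000
000000000
000011000
000100000
000101000
000010>00
000000000
gen 21: 000000000
000000000
000011000
000100000
000101000
000010100
000000v00
gen 22: 000000000
000000000
000011000
000100000
000101000
000010100
00000<100
gen 23: 000000000
000000000
000011000
000100000
000101000
00001^100
000001100
gen 24: 000000000
000000000
000011000
000100000
000101000
000011>00
000001100
gen 25: 000000000
000000000
000011000
000100000
000101^00
000011000
000001100
gen 26: 000000000
000000000
000011000
000100000
0001011>0
000011000
000001100
gen 27: 000000000
000000000
000011000
000100000
000101110
0000110v0
000001100
gen 28: 000000000
000000000
000011000
000100000
000101110
000011<10
000001100
gen 29: 000000000
000000000
000011000
000100000
000101^10
000011110
000001100
gen 30: 000000000
000000000
000011000
000100000
00010<010
000011110
000001100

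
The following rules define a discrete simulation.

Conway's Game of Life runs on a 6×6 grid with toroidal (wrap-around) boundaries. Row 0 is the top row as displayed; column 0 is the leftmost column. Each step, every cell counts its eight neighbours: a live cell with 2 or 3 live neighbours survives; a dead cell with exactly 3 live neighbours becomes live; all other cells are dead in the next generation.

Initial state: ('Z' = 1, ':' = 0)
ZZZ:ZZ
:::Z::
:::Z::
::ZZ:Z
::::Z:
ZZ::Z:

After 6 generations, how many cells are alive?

step 0: ZZZ:ZZ
:::Z::
:::Z::
::ZZ:Z
::::Z:
ZZ::Z:
step 1: ::Z:Z:
ZZ:Z:Z
:::Z::
::ZZ::
ZZZ:Z:
::Z:Z:
step 2: Z:Z:Z:
ZZ:Z:Z
ZZ:Z::
::::Z:
::::ZZ
::Z:Z:
step 3: Z:Z:Z:
:::Z::
:Z:Z::
Z::ZZ:
::::ZZ
:Z::Z:
step 4: :ZZ:ZZ
:Z:ZZ:
:::Z::
Z:ZZ::
Z:::::
ZZ::Z:
step 5: ::::::
ZZ:::Z
:Z::::
:ZZZ::
Z:ZZ::
::ZZZ:
step 6: ZZZZZZ
ZZ::::
::::::
Z::Z::
::::::
:ZZ:Z:

13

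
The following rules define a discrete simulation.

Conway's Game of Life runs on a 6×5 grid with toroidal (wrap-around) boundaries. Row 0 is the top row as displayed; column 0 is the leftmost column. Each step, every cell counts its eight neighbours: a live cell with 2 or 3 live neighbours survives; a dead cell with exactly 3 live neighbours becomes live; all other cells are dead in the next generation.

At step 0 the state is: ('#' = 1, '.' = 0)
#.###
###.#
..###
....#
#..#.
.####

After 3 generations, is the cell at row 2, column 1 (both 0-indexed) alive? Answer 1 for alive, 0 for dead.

k=0  #.###
###.#
..###
....#
#..#.
.####
k=1  .....
.....
..#..
#.#..
##...
.....
k=2  .....
.....
.#...
#.#..
##...
.....
k=3  .....
.....
.#...
#.#..
##...
.....

1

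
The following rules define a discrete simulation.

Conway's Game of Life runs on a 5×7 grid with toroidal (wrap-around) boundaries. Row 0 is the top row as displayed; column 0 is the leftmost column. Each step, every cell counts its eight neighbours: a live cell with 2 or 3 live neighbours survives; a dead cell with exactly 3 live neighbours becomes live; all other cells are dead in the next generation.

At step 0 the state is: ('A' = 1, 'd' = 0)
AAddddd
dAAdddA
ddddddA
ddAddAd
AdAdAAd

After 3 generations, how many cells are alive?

[0] AAddddd
dAAdddA
ddddddA
ddAddAd
AdAdAAd
[1] dddAdAd
dAAdddA
AAAddAA
dAdAAAd
AdAAAAd
[2] AddddAd
dddAAdd
ddddddd
ddddddd
dAddddd
[3] ddddAdd
ddddAdd
ddddddd
ddddddd
ddddddd

2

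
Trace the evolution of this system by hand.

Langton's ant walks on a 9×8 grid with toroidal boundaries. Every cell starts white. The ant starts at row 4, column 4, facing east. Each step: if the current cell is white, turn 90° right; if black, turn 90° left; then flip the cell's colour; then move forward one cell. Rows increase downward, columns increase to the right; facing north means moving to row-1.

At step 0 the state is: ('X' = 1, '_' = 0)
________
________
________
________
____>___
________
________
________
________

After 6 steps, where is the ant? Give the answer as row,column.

3,5

gen 0: ________
________
________
________
____>___
________
________
________
________
gen 1: ________
________
________
________
____X___
____v___
________
________
________
gen 2: ________
________
________
________
____X___
___<X___
________
________
________
gen 3: ________
________
________
________
___^X___
___XX___
________
________
________
gen 4: ________
________
________
________
___X>___
___XX___
________
________
________
gen 5: ________
________
________
____^___
___X____
___XX___
________
________
________
gen 6: ________
________
________
____X>__
___X____
___XX___
________
________
________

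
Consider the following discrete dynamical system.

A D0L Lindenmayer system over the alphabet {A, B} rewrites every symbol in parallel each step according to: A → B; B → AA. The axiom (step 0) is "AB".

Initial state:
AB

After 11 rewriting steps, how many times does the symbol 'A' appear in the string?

64

0) AB
1) BAA
2) AABB
3) BBAAAA
4) AAAABBBB
5) BBBBAAAAAAAA
6) AAAAAAAABBBBBBBB
7) BBBBBBBBAAAAAAAAAAAAAAAA
8) AAAAAAAAAAAAAAAABBBBBBBBBBBBBBBB
9) BBBBBBBBBBBBBBBBAAAAAAAAAAAAAAAAAAAAAAAAAAAAAAAA
10) AAAAAAAAAAAAAAAAAAAAAAAAAAAAAAAABBBBBBBBBBBBBBBBBBBBBBBBBBBBBBBB
11) BBBBBBBBBBBBBBBBBBBBBBBBBBBBBBBBAAAAAAAAAAAAAAAAAAAAAAAAAAAAAAAAAAAAAAAAAAAAAAAAAAAAAAAAAAAAAAAA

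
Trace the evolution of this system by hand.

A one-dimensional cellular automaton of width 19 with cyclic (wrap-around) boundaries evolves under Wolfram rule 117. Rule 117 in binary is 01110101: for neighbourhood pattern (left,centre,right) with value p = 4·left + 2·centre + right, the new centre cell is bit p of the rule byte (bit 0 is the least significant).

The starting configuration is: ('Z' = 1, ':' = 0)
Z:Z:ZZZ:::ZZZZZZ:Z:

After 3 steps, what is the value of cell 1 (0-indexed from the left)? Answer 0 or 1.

1

t=0: Z:Z:ZZZ:::ZZZZZZ:Z:
t=1: ZZZZ::ZZZ::::::ZZZZ
t=2: :::ZZ:::ZZZZZZ:::::
t=3: ZZ::ZZZ::::::ZZZZZZ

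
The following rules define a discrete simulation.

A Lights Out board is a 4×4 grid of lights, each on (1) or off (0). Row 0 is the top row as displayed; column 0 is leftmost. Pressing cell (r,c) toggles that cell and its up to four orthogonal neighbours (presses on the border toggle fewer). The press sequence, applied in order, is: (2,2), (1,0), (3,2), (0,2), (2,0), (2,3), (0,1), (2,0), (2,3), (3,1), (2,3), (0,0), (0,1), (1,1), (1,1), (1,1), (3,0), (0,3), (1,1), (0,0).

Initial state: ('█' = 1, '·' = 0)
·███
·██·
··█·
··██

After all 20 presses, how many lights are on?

7

step 0: ·███
·██·
··█·
··██
step 1: ·███
·█··
·█·█
···█
step 2: ████
█···
██·█
···█
step 3: ████
█···
████
·██·
step 4: █···
█·█·
████
·██·
step 5: █···
··█·
··██
███·
step 6: █···
··██
····
████
step 7: ·██·
·███
····
████
step 8: ·██·
████
██··
·███
step 9: ·██·
███·
████
·██·
step 10: ·██·
███·
█·██
█···
step 11: ·██·
████
█···
█··█
step 12: █·█·
·███
█···
█··█
step 13: ·█··
··██
█···
█··█
step 14: ····
██·█
██··
█··█
step 15: ·█··
··██
█···
█··█
step 16: ····
██·█
██··
█··█
step 17: ····
██·█
·█··
·█·█
step 18: ··██
██··
·█··
·█·█
step 19: ·███
··█·
····
·█·█
step 20: █·██
█·█·
····
·█·█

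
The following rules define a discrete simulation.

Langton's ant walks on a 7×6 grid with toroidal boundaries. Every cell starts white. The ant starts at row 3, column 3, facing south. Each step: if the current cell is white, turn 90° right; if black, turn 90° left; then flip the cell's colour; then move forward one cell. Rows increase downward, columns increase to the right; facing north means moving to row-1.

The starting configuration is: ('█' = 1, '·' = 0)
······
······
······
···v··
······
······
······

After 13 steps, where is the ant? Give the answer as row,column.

k=0  ······
······
······
···v··
······
······
······
k=1  ······
······
······
··<█··
······
······
······
k=2  ······
······
··^···
··██··
······
······
······
k=3  ······
······
··█>··
··██··
······
······
······
k=4  ······
······
··██··
··█v··
······
······
······
k=5  ······
······
··██··
··█·>·
······
······
······
k=6  ······
······
··██··
··█·█·
····v·
······
······
k=7  ······
······
··██··
··█·█·
···<█·
······
······
k=8  ······
······
··██··
··█^█·
···██·
······
······
k=9  ······
······
··██··
··██>·
···██·
······
······
k=10  ······
······
··██^·
··██··
···██·
······
······
k=11  ······
······
··███>
··██··
···██·
······
······
k=12  ······
······
··████
··██·v
···██·
······
······
k=13  ······
······
··████
··██<█
···██·
······
······

3,4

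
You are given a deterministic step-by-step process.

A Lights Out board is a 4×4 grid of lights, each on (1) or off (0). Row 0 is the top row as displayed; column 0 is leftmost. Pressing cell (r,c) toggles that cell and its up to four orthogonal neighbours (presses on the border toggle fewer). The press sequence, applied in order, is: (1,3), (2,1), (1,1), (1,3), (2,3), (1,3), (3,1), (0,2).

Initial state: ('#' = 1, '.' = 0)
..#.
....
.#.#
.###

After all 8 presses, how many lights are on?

6

gen 0: ..#.
....
.#.#
.###
gen 1: ..##
..##
.#..
.###
gen 2: ..##
.###
#.#.
..##
gen 3: .###
#..#
###.
..##
gen 4: .##.
#.#.
####
..##
gen 5: .##.
#.##
##..
..#.
gen 6: .###
#...
##.#
..#.
gen 7: .###
#...
#..#
##..
gen 8: ....
#.#.
#..#
##..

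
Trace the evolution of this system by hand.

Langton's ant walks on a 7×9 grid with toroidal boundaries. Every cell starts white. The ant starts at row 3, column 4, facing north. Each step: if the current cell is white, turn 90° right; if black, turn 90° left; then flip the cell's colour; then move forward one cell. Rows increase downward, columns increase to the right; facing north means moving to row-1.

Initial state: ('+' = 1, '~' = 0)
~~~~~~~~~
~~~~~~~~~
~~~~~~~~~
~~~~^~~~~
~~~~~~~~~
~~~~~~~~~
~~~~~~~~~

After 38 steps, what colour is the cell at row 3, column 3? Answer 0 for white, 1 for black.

t=0: ~~~~~~~~~
~~~~~~~~~
~~~~~~~~~
~~~~^~~~~
~~~~~~~~~
~~~~~~~~~
~~~~~~~~~
t=1: ~~~~~~~~~
~~~~~~~~~
~~~~~~~~~
~~~~+>~~~
~~~~~~~~~
~~~~~~~~~
~~~~~~~~~
t=2: ~~~~~~~~~
~~~~~~~~~
~~~~~~~~~
~~~~++~~~
~~~~~v~~~
~~~~~~~~~
~~~~~~~~~
t=3: ~~~~~~~~~
~~~~~~~~~
~~~~~~~~~
~~~~++~~~
~~~~<+~~~
~~~~~~~~~
~~~~~~~~~
t=4: ~~~~~~~~~
~~~~~~~~~
~~~~~~~~~
~~~~^+~~~
~~~~++~~~
~~~~~~~~~
~~~~~~~~~
t=5: ~~~~~~~~~
~~~~~~~~~
~~~~~~~~~
~~~<~+~~~
~~~~++~~~
~~~~~~~~~
~~~~~~~~~
t=6: ~~~~~~~~~
~~~~~~~~~
~~~^~~~~~
~~~+~+~~~
~~~~++~~~
~~~~~~~~~
~~~~~~~~~
t=7: ~~~~~~~~~
~~~~~~~~~
~~~+>~~~~
~~~+~+~~~
~~~~++~~~
~~~~~~~~~
~~~~~~~~~
t=8: ~~~~~~~~~
~~~~~~~~~
~~~++~~~~
~~~+v+~~~
~~~~++~~~
~~~~~~~~~
~~~~~~~~~
t=9: ~~~~~~~~~
~~~~~~~~~
~~~++~~~~
~~~<++~~~
~~~~++~~~
~~~~~~~~~
~~~~~~~~~
t=10: ~~~~~~~~~
~~~~~~~~~
~~~++~~~~
~~~~++~~~
~~~v++~~~
~~~~~~~~~
~~~~~~~~~
t=11: ~~~~~~~~~
~~~~~~~~~
~~~++~~~~
~~~~++~~~
~~<+++~~~
~~~~~~~~~
~~~~~~~~~
t=12: ~~~~~~~~~
~~~~~~~~~
~~~++~~~~
~~^~++~~~
~~++++~~~
~~~~~~~~~
~~~~~~~~~
t=13: ~~~~~~~~~
~~~~~~~~~
~~~++~~~~
~~+>++~~~
~~++++~~~
~~~~~~~~~
~~~~~~~~~
t=14: ~~~~~~~~~
~~~~~~~~~
~~~++~~~~
~~++++~~~
~~+v++~~~
~~~~~~~~~
~~~~~~~~~
t=15: ~~~~~~~~~
~~~~~~~~~
~~~++~~~~
~~++++~~~
~~+~>+~~~
~~~~~~~~~
~~~~~~~~~
t=16: ~~~~~~~~~
~~~~~~~~~
~~~++~~~~
~~++^+~~~
~~+~~+~~~
~~~~~~~~~
~~~~~~~~~
t=17: ~~~~~~~~~
~~~~~~~~~
~~~++~~~~
~~+<~+~~~
~~+~~+~~~
~~~~~~~~~
~~~~~~~~~
t=18: ~~~~~~~~~
~~~~~~~~~
~~~++~~~~
~~+~~+~~~
~~+v~+~~~
~~~~~~~~~
~~~~~~~~~
t=19: ~~~~~~~~~
~~~~~~~~~
~~~++~~~~
~~+~~+~~~
~~<+~+~~~
~~~~~~~~~
~~~~~~~~~
t=20: ~~~~~~~~~
~~~~~~~~~
~~~++~~~~
~~+~~+~~~
~~~+~+~~~
~~v~~~~~~
~~~~~~~~~
t=21: ~~~~~~~~~
~~~~~~~~~
~~~++~~~~
~~+~~+~~~
~~~+~+~~~
~<+~~~~~~
~~~~~~~~~
t=22: ~~~~~~~~~
~~~~~~~~~
~~~++~~~~
~~+~~+~~~
~^~+~+~~~
~++~~~~~~
~~~~~~~~~
t=23: ~~~~~~~~~
~~~~~~~~~
~~~++~~~~
~~+~~+~~~
~+>+~+~~~
~++~~~~~~
~~~~~~~~~
t=24: ~~~~~~~~~
~~~~~~~~~
~~~++~~~~
~~+~~+~~~
~+++~+~~~
~+v~~~~~~
~~~~~~~~~
t=25: ~~~~~~~~~
~~~~~~~~~
~~~++~~~~
~~+~~+~~~
~+++~+~~~
~+~>~~~~~
~~~~~~~~~
t=26: ~~~~~~~~~
~~~~~~~~~
~~~++~~~~
~~+~~+~~~
~+++~+~~~
~+~+~~~~~
~~~v~~~~~
t=27: ~~~~~~~~~
~~~~~~~~~
~~~++~~~~
~~+~~+~~~
~+++~+~~~
~+~+~~~~~
~~<+~~~~~
t=28: ~~~~~~~~~
~~~~~~~~~
~~~++~~~~
~~+~~+~~~
~+++~+~~~
~+^+~~~~~
~~++~~~~~
t=29: ~~~~~~~~~
~~~~~~~~~
~~~++~~~~
~~+~~+~~~
~+++~+~~~
~++>~~~~~
~~++~~~~~
t=30: ~~~~~~~~~
~~~~~~~~~
~~~++~~~~
~~+~~+~~~
~++^~+~~~
~++~~~~~~
~~++~~~~~
t=31: ~~~~~~~~~
~~~~~~~~~
~~~++~~~~
~~+~~+~~~
~+<~~+~~~
~++~~~~~~
~~++~~~~~
t=32: ~~~~~~~~~
~~~~~~~~~
~~~++~~~~
~~+~~+~~~
~+~~~+~~~
~+v~~~~~~
~~++~~~~~
t=33: ~~~~~~~~~
~~~~~~~~~
~~~++~~~~
~~+~~+~~~
~+~~~+~~~
~+~>~~~~~
~~++~~~~~
t=34: ~~~~~~~~~
~~~~~~~~~
~~~++~~~~
~~+~~+~~~
~+~~~+~~~
~+~+~~~~~
~~+v~~~~~
t=35: ~~~~~~~~~
~~~~~~~~~
~~~++~~~~
~~+~~+~~~
~+~~~+~~~
~+~+~~~~~
~~+~>~~~~
t=36: ~~~~v~~~~
~~~~~~~~~
~~~++~~~~
~~+~~+~~~
~+~~~+~~~
~+~+~~~~~
~~+~+~~~~
t=37: ~~~<+~~~~
~~~~~~~~~
~~~++~~~~
~~+~~+~~~
~+~~~+~~~
~+~+~~~~~
~~+~+~~~~
t=38: ~~~++~~~~
~~~~~~~~~
~~~++~~~~
~~+~~+~~~
~+~~~+~~~
~+~+~~~~~
~~+^+~~~~

0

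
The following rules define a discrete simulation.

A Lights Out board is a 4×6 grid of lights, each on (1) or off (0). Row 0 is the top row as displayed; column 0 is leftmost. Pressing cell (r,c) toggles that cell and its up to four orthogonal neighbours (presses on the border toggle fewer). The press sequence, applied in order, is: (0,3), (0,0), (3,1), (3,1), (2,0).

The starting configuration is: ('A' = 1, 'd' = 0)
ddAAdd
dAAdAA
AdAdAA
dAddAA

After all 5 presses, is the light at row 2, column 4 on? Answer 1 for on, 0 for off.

gen 0: ddAAdd
dAAdAA
AdAdAA
dAddAA
gen 1: ddddAd
dAAAAA
AdAdAA
dAddAA
gen 2: AAddAd
AAAAAA
AdAdAA
dAddAA
gen 3: AAddAd
AAAAAA
AAAdAA
AdAdAA
gen 4: AAddAd
AAAAAA
AdAdAA
dAddAA
gen 5: AAddAd
dAAAAA
dAAdAA
AAddAA

1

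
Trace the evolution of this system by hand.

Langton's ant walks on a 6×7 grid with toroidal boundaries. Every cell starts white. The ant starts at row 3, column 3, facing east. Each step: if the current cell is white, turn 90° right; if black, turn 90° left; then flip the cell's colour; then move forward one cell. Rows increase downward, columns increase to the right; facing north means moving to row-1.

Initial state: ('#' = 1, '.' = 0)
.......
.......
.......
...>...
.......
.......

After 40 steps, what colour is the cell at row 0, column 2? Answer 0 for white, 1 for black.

[0] .......
.......
.......
...>...
.......
.......
[1] .......
.......
.......
...#...
...v...
.......
[2] .......
.......
.......
...#...
..<#...
.......
[3] .......
.......
.......
..^#...
..##...
.......
[4] .......
.......
.......
..#>...
..##...
.......
[5] .......
.......
...^...
..#....
..##...
.......
[6] .......
.......
...#>..
..#....
..##...
.......
[7] .......
.......
...##..
..#.v..
..##...
.......
[8] .......
.......
...##..
..#<#..
..##...
.......
[9] .......
.......
...^#..
..###..
..##...
.......
[10] .......
.......
..<.#..
..###..
..##...
.......
[11] .......
..^....
..#.#..
..###..
..##...
.......
[12] .......
..#>...
..#.#..
..###..
..##...
.......
[13] .......
..##...
..#v#..
..###..
..##...
.......
[14] .......
..##...
..<##..
..###..
..##...
.......
[15] .......
..##...
...##..
..v##..
..##...
.......
[16] .......
..##...
...##..
...>#..
..##...
.......
[17] .......
..##...
...^#..
....#..
..##...
.......
[18] .......
..##...
..<.#..
....#..
..##...
.......
[19] .......
..^#...
..#.#..
....#..
..##...
.......
[20] .......
.<.#...
..#.#..
....#..
..##...
.......
[21] .^.....
.#.#...
..#.#..
....#..
..##...
.......
[22] .#>....
.#.#...
..#.#..
....#..
..##...
.......
[23] .##....
.#v#...
..#.#..
....#..
..##...
.......
[24] .##....
.<##...
..#.#..
....#..
..##...
.......
[25] .##....
..##...
.v#.#..
....#..
..##...
.......
[26] .##....
..##...
<##.#..
....#..
..##...
.......
[27] .##....
^.##...
###.#..
....#..
..##...
.......
[28] .##....
#>##...
###.#..
....#..
..##...
.......
[29] .##....
####...
#v#.#..
....#..
..##...
.......
[30] .##....
####...
#.>.#..
....#..
..##...
.......
[31] .##....
##^#...
#...#..
....#..
..##...
.......
[32] .##....
#<.#...
#...#..
....#..
..##...
.......
[33] .##....
#..#...
#v..#..
....#..
..##...
.......
[34] .##....
#..#...
<#..#..
....#..
..##...
.......
[35] .##....
#..#...
.#..#..
v...#..
..##...
.......
[36] .##....
#..#...
.#..#..
#...#.<
..##...
.......
[37] .##....
#..#...
.#..#.^
#...#.#
..##...
.......
[38] .##....
#..#...
>#..#.#
#...#.#
..##...
.......
[39] .##....
#..#...
##..#.#
v...#.#
..##...
.......
[40] .##....
#..#...
##..#.#
.>..#.#
..##...
.......

1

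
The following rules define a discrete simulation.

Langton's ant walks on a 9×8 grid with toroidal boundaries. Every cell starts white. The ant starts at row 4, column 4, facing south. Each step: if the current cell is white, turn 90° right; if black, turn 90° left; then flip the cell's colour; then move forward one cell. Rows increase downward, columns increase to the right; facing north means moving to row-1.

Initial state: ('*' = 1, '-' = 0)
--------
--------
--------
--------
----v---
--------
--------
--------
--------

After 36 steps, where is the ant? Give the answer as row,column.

0,4

k=0  --------
--------
--------
--------
----v---
--------
--------
--------
--------
k=1  --------
--------
--------
--------
---<*---
--------
--------
--------
--------
k=2  --------
--------
--------
---^----
---**---
--------
--------
--------
--------
k=3  --------
--------
--------
---*>---
---**---
--------
--------
--------
--------
k=4  --------
--------
--------
---**---
---*v---
--------
--------
--------
--------
k=5  --------
--------
--------
---**---
---*->--
--------
--------
--------
--------
k=6  --------
--------
--------
---**---
---*-*--
-----v--
--------
--------
--------
k=7  --------
--------
--------
---**---
---*-*--
----<*--
--------
--------
--------
k=8  --------
--------
--------
---**---
---*^*--
----**--
--------
--------
--------
k=9  --------
--------
--------
---**---
---**>--
----**--
--------
--------
--------
k=10  --------
--------
--------
---**^--
---**---
----**--
--------
--------
--------
k=11  --------
--------
--------
---***>-
---**---
----**--
--------
--------
--------
k=12  --------
--------
--------
---****-
---**-v-
----**--
--------
--------
--------
k=13  --------
--------
--------
---****-
---**<*-
----**--
--------
--------
--------
k=14  --------
--------
--------
---**^*-
---****-
----**--
--------
--------
--------
k=15  --------
--------
--------
---*<-*-
---****-
----**--
--------
--------
--------
k=16  --------
--------
--------
---*--*-
---*v**-
----**--
--------
--------
--------
k=17  --------
--------
--------
---*--*-
---*->*-
----**--
--------
--------
--------
k=18  --------
--------
--------
---*-^*-
---*--*-
----**--
--------
--------
--------
k=19  --------
--------
--------
---*-*>-
---*--*-
----**--
--------
--------
--------
k=20  --------
--------
------^-
---*-*--
---*--*-
----**--
--------
--------
--------
k=21  --------
--------
------*>
---*-*--
---*--*-
----**--
--------
--------
--------
k=22  --------
--------
------**
---*-*-v
---*--*-
----**--
--------
--------
--------
k=23  --------
--------
------**
---*-*<*
---*--*-
----**--
--------
--------
--------
k=24  --------
--------
------^*
---*-***
---*--*-
----**--
--------
--------
--------
k=25  --------
--------
-----<-*
---*-***
---*--*-
----**--
--------
--------
--------
k=26  --------
-----^--
-----*-*
---*-***
---*--*-
----**--
--------
--------
--------
k=27  --------
-----*>-
-----*-*
---*-***
---*--*-
----**--
--------
--------
--------
k=28  --------
-----**-
-----*v*
---*-***
---*--*-
----**--
--------
--------
--------
k=29  --------
-----**-
-----<**
---*-***
---*--*-
----**--
--------
--------
--------
k=30  --------
-----**-
------**
---*-v**
---*--*-
----**--
--------
--------
--------
k=31  --------
-----**-
------**
---*-->*
---*--*-
----**--
--------
--------
--------
k=32  --------
-----**-
------^*
---*---*
---*--*-
----**--
--------
--------
--------
k=33  --------
-----**-
-----<-*
---*---*
---*--*-
----**--
--------
--------
--------
k=34  --------
-----^*-
-----*-*
---*---*
---*--*-
----**--
--------
--------
--------
k=35  --------
----<-*-
-----*-*
---*---*
---*--*-
----**--
--------
--------
--------
k=36  ----^---
----*-*-
-----*-*
---*---*
---*--*-
----**--
--------
--------
--------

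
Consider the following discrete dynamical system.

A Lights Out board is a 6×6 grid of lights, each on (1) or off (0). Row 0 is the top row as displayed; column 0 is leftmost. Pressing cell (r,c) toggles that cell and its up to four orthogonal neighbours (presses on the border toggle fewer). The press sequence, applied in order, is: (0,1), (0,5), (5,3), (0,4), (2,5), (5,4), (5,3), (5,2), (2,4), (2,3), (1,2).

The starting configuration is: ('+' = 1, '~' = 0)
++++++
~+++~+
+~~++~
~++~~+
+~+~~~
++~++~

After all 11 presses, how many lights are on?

18

t=0: ++++++
~+++~+
+~~++~
~++~~+
+~+~~~
++~++~
t=1: ~~~+++
~~++~+
+~~++~
~++~~+
+~+~~~
++~++~
t=2: ~~~+~~
~~++~~
+~~++~
~++~~+
+~+~~~
++~++~
t=3: ~~~+~~
~~++~~
+~~++~
~++~~+
+~++~~
+++~~~
t=4: ~~~~++
~~+++~
+~~++~
~++~~+
+~++~~
+++~~~
t=5: ~~~~++
~~++++
+~~+~+
~++~~~
+~++~~
+++~~~
t=6: ~~~~++
~~++++
+~~+~+
~++~~~
+~+++~
++++++
t=7: ~~~~++
~~++++
+~~+~+
~++~~~
+~+~+~
++~~~+
t=8: ~~~~++
~~++++
+~~+~+
~++~~~
+~~~+~
+~++~+
t=9: ~~~~++
~~++~+
+~~~+~
~++~+~
+~~~+~
+~++~+
t=10: ~~~~++
~~+~~+
+~++~~
~++++~
+~~~+~
+~++~+
t=11: ~~+~++
~+~+~+
+~~+~~
~++++~
+~~~+~
+~++~+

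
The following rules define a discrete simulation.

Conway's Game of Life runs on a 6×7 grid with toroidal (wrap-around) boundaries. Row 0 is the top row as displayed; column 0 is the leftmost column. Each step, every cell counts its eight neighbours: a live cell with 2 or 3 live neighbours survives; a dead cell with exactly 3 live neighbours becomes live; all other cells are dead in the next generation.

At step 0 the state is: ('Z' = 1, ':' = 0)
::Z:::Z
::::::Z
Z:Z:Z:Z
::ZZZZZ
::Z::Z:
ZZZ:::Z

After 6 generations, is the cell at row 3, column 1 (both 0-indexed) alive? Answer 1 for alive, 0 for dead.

0

k=0  ::Z:::Z
::::::Z
Z:Z:Z:Z
::ZZZZZ
::Z::Z:
ZZZ:::Z
k=1  ::Z::ZZ
:Z:Z::Z
ZZZ:Z::
Z:Z::::
:::::::
Z:ZZ:ZZ
k=2  :::::::
:::ZZ:Z
::::::Z
Z:ZZ:::
Z:ZZ:::
ZZZZZZ:
k=3  ZZ::::Z
:::::Z:
Z:Z:ZZZ
Z:ZZ::Z
Z::::::
Z:::Z:Z
k=4  :Z:::::
::::Z::
Z:Z:Z::
::ZZZ::
:::Z:Z:
:::::Z:
k=5  :::::::
:Z:Z:::
:ZZ:ZZ:
:ZZ::Z:
::ZZ:Z:
::::Z::
k=6  :::::::
:Z:ZZ::
Z:::ZZ:
:::::ZZ
:ZZZ:Z:
:::ZZ::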